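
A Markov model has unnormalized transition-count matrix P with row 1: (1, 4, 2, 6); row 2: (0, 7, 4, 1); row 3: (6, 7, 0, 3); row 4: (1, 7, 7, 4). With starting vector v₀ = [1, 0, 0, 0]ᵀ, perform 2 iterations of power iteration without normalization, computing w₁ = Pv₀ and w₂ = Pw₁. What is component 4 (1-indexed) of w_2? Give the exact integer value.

47

w1 = Pv₀ = (1·1 + 4·0 + 2·0 + 6·0; 0·1 + 7·0 + 4·0 + 1·0; 6·1 + 7·0 + 0·0 + 3·0; 1·1 + 7·0 + 7·0 + 4·0) = (1, 0, 6, 1)
w2 = Pw1 = (1·1 + 4·0 + 2·6 + 6·1; 0·1 + 7·0 + 4·6 + 1·1; 6·1 + 7·0 + 0·6 + 3·1; 1·1 + 7·0 + 7·6 + 4·1) = (19, 25, 9, 47)
The requested component of w2 is 47.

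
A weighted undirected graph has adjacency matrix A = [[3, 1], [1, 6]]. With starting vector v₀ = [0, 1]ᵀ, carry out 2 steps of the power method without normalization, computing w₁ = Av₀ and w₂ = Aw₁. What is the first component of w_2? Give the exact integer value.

w1 = Av₀ = (3·0 + 1·1; 1·0 + 6·1) = (1, 6)
w2 = Aw1 = (3·1 + 1·6; 1·1 + 6·6) = (9, 37)
The requested component of w2 is 9.

9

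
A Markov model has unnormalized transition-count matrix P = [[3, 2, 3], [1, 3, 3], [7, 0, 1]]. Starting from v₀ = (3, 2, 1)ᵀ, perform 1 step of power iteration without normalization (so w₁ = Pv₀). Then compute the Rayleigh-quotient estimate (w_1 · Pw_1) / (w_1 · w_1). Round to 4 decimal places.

w1 = Pv₀ = (16, 12, 22)
Pw1 = (138, 118, 134)
w1·Pw1 = 16·138 + 12·118 + 22·134 = 6572; w1·w1 = 16·16 + 12·12 + 22·22 = 884
λ ≈ 6572/884 = 7.4344

λ ≈ 7.4344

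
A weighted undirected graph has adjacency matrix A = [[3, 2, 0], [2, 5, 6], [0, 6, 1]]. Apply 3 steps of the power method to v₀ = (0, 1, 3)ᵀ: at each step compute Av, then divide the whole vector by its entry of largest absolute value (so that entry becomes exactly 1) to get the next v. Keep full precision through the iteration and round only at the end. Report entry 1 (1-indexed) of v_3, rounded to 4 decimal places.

Av0 = (2.00000, 23.00000, 9.00000); divide by 23.00000 → v1 = (0.08696, 1.00000, 0.39130)
Av1 = (2.26087, 7.52174, 6.39130); divide by 7.52174 → v2 = (0.30058, 1.00000, 0.84971)
Av2 = (2.90173, 10.69942, 6.84971); divide by 10.69942 → v3 = (0.27120, 1.00000, 0.64019)
Requested entry of v3: 502/1851 = 0.2712

0.2712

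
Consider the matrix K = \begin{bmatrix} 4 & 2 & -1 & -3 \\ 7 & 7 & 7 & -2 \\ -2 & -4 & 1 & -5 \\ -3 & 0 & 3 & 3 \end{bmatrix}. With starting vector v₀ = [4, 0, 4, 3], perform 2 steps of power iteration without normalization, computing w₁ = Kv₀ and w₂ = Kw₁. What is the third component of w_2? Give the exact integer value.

-270

w1 = Kv₀ = (4·4 + 2·0 + (-1)·4 + (-3)·3; 7·4 + 7·0 + 7·4 + (-2)·3; (-2)·4 + (-4)·0 + 1·4 + (-5)·3; (-3)·4 + 0·0 + 3·4 + 3·3) = (3, 50, -19, 9)
w2 = Kw1 = (4·3 + 2·50 + (-1)·(-19) + (-3)·9; 7·3 + 7·50 + 7·(-19) + (-2)·9; (-2)·3 + (-4)·50 + 1·(-19) + (-5)·9; (-3)·3 + 0·50 + 3·(-19) + 3·9) = (104, 220, -270, -39)
The requested component of w2 is -270.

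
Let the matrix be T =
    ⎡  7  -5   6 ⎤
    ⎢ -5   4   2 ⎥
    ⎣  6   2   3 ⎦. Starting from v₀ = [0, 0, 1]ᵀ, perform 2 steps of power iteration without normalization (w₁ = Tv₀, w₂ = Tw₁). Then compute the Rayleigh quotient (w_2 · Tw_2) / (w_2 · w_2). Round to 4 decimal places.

w1 = Tv₀ = (6, 2, 3)
w2 = Tw1 = (50, -16, 49)
Tw2 = (724, -216, 415)
w2·Tw2 = 50·724 + (-16)·(-216) + 49·415 = 59991; w2·w2 = 50·50 + (-16)·(-16) + 49·49 = 5157
λ ≈ 59991/5157 = 11.6329

11.6329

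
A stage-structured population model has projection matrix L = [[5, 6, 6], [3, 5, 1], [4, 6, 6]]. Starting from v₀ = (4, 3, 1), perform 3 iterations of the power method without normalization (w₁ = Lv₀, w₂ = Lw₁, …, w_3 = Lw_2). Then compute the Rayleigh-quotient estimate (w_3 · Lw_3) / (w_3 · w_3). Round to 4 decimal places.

λ ≈ 13.3799

w1 = Lv₀ = (44, 28, 40)
w2 = Lw1 = (628, 312, 584)
w3 = Lw2 = (8516, 4028, 7888)
Lw3 = (114076, 53576, 105560)
w3·Lw3 = 8516·114076 + 4028·53576 + 7888·105560 = 2019932624; w3·w3 = 8516·8516 + 4028·4028 + 7888·7888 = 150967584
λ ≈ 2019932624/150967584 = 13.3799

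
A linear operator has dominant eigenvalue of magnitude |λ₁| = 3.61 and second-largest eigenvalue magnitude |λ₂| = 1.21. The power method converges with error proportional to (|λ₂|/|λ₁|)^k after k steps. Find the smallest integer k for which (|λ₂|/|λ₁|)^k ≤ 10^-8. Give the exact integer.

|λ₂/λ₁| = 1.21/3.61 = 0.33518
Need k ≥ ln(10^-8) / ln(0.33518) = -18.4207 / -1.0931 ≈ 16.852
Smallest integer k satisfying the bound: 17

17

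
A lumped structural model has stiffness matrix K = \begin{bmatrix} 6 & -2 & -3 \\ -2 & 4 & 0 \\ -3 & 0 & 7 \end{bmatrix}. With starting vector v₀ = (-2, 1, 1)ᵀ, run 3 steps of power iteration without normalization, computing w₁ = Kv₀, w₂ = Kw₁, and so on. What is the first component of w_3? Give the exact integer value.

w1 = Kv₀ = (6·(-2) + (-2)·1 + (-3)·1; (-2)·(-2) + 4·1 + 0·1; (-3)·(-2) + 0·1 + 7·1) = (-17, 8, 13)
w2 = Kw1 = (6·(-17) + (-2)·8 + (-3)·13; (-2)·(-17) + 4·8 + 0·13; (-3)·(-17) + 0·8 + 7·13) = (-157, 66, 142)
w3 = Kw2 = (-1500, 578, 1465)
The requested component of w3 is -1500.

-1500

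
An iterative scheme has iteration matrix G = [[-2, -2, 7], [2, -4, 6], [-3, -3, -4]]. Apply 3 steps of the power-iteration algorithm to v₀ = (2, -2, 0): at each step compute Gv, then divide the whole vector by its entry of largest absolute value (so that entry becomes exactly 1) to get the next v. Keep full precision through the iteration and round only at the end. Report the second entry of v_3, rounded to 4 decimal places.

-0.2000

Gv0 = (0.00000, 12.00000, 0.00000); divide by 12.00000 → v1 = (0.00000, 1.00000, 0.00000)
Gv1 = (-2.00000, -4.00000, -3.00000); divide by -4.00000 → v2 = (0.50000, 1.00000, 0.75000)
Gv2 = (2.25000, 1.50000, -7.50000); divide by -7.50000 → v3 = (-0.30000, -0.20000, 1.00000)
Requested entry of v3: -72/360 = -0.2000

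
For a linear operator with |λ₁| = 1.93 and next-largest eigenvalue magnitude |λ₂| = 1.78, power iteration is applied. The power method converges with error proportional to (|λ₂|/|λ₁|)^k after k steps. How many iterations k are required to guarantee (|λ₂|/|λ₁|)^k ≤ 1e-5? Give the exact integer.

143

|λ₂/λ₁| = 1.78/1.93 = 0.92228
Need k ≥ ln(1e-5) / ln(0.92228) = -11.5129 / -0.0809 ≈ 142.299
Smallest integer k satisfying the bound: 143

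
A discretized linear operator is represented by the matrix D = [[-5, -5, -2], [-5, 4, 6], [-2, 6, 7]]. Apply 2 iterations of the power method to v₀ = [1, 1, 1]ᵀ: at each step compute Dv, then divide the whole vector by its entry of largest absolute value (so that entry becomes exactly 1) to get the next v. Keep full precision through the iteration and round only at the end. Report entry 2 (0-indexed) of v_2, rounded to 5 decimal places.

0.89726

Dv0 = (-12.000000, 5.000000, 11.000000); divide by -12.000000 → v1 = (1.000000, -0.416667, -0.916667)
Dv1 = (-1.083333, -12.166667, -10.916667); divide by -12.166667 → v2 = (0.089041, 1.000000, 0.897260)
Requested entry of v2: 131/146 = 0.89726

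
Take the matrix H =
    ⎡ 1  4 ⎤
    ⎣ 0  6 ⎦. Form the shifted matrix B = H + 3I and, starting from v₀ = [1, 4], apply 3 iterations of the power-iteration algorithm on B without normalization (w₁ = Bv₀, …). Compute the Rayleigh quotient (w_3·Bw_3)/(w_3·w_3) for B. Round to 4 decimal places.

9.1160

B = H + 3I has rows (4, 4); (0, 9)
w1 = Bv₀ = (4·1 + 4·4; 0·1 + 9·4) = (20, 36)
w2 = Bw1 = (4·20 + 4·36; 0·20 + 9·36) = (224, 324)
w3 = Bw2 = (2192, 2916)
Bw3 = (20432, 26244)
w3·Bw3 = 121314448; w3·w3 = 13307920; μ ≈ 121314448/13307920 = 9.1160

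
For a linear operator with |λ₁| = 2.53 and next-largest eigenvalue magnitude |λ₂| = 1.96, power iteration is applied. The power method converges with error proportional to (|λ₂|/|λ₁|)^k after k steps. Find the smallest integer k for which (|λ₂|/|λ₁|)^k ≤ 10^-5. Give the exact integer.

46

|λ₂/λ₁| = 1.96/2.53 = 0.77470
Need k ≥ ln(10^-5) / ln(0.77470) = -11.5129 / -0.2553 ≈ 45.100
Smallest integer k satisfying the bound: 46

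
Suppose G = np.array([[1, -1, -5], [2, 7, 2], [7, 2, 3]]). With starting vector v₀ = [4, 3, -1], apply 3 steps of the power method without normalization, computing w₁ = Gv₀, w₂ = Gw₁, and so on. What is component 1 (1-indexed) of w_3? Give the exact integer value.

-1384

w1 = Gv₀ = (6, 27, 31)
w2 = Gw1 = (-176, 263, 189)
w3 = Gw2 = (-1384, 1867, -139)
The requested component of w3 is -1384.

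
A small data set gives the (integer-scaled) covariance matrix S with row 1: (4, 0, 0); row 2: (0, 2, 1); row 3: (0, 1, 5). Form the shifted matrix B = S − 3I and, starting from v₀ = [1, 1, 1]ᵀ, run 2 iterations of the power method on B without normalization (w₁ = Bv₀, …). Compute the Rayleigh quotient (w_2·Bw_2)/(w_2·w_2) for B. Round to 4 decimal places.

2.1739

B = S − 3I has rows (1, 0, 0); (0, -1, 1); (0, 1, 2)
w1 = Bv₀ = (1, 0, 3)
w2 = Bw1 = (1, 3, 6)
Bw2 = (1, 3, 15)
w2·Bw2 = 100; w2·w2 = 46; μ ≈ 100/46 = 2.1739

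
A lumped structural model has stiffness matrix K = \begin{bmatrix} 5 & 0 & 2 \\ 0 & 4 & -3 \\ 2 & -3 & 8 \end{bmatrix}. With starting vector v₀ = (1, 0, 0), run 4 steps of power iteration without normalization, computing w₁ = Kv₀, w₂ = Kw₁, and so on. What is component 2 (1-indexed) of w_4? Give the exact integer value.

-1260

w1 = Kv₀ = (5·1 + 0·0 + 2·0; 0·1 + 4·0 + (-3)·0; 2·1 + (-3)·0 + 8·0) = (5, 0, 2)
w2 = Kw1 = (5·5 + 0·0 + 2·2; 0·5 + 4·0 + (-3)·2; 2·5 + (-3)·0 + 8·2) = (29, -6, 26)
w3 = Kw2 = (197, -102, 284)
w4 = Kw3 = (1553, -1260, 2972)
The requested component of w4 is -1260.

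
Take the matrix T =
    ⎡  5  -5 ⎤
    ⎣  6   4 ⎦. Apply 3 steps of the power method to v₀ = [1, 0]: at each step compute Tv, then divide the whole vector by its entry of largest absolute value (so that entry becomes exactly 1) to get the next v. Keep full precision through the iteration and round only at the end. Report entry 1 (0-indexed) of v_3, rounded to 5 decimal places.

Tv0 = (5.000000, 6.000000); divide by 6.000000 → v1 = (0.833333, 1.000000)
Tv1 = (-0.833333, 9.000000); divide by 9.000000 → v2 = (-0.092593, 1.000000)
Tv2 = (-5.462963, 3.444444); divide by -5.462963 → v3 = (1.000000, -0.630508)
Requested entry of v3: 186/-295 = -0.63051

-0.63051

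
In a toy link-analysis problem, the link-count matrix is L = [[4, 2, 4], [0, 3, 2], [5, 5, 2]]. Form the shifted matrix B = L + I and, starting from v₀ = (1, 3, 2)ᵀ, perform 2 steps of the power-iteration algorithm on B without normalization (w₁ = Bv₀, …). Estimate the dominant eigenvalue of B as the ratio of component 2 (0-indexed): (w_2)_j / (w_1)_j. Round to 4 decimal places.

B = L + I has rows (5, 2, 4); (0, 4, 2); (5, 5, 3)
w1 = Bv₀ = (5·1 + 2·3 + 4·2; 0·1 + 4·3 + 2·2; 5·1 + 5·3 + 3·2) = (19, 16, 26)
w2 = Bw1 = (5·19 + 2·16 + 4·26; 0·19 + 4·16 + 2·26; 5·19 + 5·16 + 3·26) = (231, 116, 253)
Ratio: 253/26 = 9.7308

9.7308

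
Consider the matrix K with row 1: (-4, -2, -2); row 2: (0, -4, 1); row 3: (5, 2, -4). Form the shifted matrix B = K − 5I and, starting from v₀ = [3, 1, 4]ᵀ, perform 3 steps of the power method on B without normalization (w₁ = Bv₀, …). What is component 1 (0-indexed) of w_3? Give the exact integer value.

-258

B = K − 5I has rows (-9, -2, -2); (0, -9, 1); (5, 2, -9)
w1 = Bv₀ = ((-9)·3 + (-2)·1 + (-2)·4; 0·3 + (-9)·1 + 1·4; 5·3 + 2·1 + (-9)·4) = (-37, -5, -19)
w2 = Bw1 = ((-9)·(-37) + (-2)·(-5) + (-2)·(-19); 0·(-37) + (-9)·(-5) + 1·(-19); 5·(-37) + 2·(-5) + (-9)·(-19)) = (381, 26, -24)
w3 = Bw2 = (-3433, -258, 2173)
Requested component of w3: -258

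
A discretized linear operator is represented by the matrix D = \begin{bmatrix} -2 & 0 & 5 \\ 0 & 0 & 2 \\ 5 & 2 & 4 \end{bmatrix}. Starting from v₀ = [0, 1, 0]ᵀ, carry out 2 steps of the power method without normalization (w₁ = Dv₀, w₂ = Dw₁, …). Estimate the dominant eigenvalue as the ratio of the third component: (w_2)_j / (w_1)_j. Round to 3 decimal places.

λ ≈ 4.000

w1 = Dv₀ = (0, 0, 2)
w2 = Dw1 = (10, 4, 8)
Ratio at component: 8 / 2 = 4.000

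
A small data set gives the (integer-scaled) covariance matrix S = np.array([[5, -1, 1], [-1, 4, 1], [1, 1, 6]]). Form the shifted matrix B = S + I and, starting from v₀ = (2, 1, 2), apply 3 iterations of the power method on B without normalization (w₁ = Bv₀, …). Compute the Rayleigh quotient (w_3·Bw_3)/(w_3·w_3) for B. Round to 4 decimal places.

μ ≈ 7.6601

B = S + I has rows (6, -1, 1); (-1, 5, 1); (1, 1, 7)
w1 = Bv₀ = (13, 5, 17)
w2 = Bw1 = (90, 29, 137)
w3 = Bw2 = (648, 192, 1078)
Bw3 = (4774, 1390, 8386)
w3·Bw3 = 12400540; w3·w3 = 1618852; μ ≈ 12400540/1618852 = 7.6601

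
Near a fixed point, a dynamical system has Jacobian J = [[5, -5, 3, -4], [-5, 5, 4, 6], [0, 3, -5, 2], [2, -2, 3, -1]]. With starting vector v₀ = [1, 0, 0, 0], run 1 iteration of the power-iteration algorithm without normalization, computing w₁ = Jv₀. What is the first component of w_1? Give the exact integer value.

w1 = Jv₀ = (5, -5, 0, 2)
The requested component of w1 is 5.

5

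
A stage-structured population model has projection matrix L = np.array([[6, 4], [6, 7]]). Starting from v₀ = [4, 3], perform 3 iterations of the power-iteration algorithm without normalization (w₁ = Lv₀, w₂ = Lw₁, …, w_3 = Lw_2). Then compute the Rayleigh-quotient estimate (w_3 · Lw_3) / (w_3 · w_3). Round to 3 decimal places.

w1 = Lv₀ = (36, 45)
w2 = Lw1 = (396, 531)
w3 = Lw2 = (4500, 6093)
Lw3 = (51372, 69651)
w3·Lw3 = 4500·51372 + 6093·69651 = 655557543; w3·w3 = 4500·4500 + 6093·6093 = 57374649
λ ≈ 655557543/57374649 = 11.426

11.426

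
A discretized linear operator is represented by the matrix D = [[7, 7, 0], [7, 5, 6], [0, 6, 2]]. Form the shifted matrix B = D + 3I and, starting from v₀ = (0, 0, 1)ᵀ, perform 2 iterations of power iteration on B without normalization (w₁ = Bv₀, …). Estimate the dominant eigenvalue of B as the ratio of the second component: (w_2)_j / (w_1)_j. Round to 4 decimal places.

B = D + 3I has rows (10, 7, 0); (7, 8, 6); (0, 6, 5)
w1 = Bv₀ = (0, 6, 5)
w2 = Bw1 = (42, 78, 61)
Ratio: 78/6 = 13.0000

μ ≈ 13.0000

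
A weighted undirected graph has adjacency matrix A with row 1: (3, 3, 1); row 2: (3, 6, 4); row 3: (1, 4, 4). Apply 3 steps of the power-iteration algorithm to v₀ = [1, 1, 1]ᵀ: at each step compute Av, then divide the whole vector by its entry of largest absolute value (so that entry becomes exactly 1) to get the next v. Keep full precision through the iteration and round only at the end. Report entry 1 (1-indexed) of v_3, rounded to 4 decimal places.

Av0 = (7.00000, 13.00000, 9.00000); divide by 13.00000 → v1 = (0.53846, 1.00000, 0.69231)
Av1 = (5.30769, 10.38462, 7.30769); divide by 10.38462 → v2 = (0.51111, 1.00000, 0.70370)
Av2 = (5.23704, 10.34815, 7.32593); divide by 10.34815 → v3 = (0.50608, 1.00000, 0.70795)
Requested entry of v3: 707/1397 = 0.5061

0.5061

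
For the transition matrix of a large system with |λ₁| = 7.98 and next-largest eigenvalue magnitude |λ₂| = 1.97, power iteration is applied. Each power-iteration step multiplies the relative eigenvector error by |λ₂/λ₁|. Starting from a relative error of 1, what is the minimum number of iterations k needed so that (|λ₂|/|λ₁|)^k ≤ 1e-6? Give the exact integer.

10

|λ₂/λ₁| = 1.97/7.98 = 0.24687
Need k ≥ ln(1e-6) / ln(0.24687) = -13.8155 / -1.3989 ≈ 9.876
Smallest integer k satisfying the bound: 10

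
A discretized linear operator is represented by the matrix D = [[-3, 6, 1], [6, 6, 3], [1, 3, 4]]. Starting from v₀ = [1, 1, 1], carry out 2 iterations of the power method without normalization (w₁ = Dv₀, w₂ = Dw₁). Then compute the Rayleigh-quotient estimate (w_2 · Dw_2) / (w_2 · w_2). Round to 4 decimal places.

w1 = Dv₀ = ((-3)·1 + 6·1 + 1·1; 6·1 + 6·1 + 3·1; 1·1 + 3·1 + 4·1) = (4, 15, 8)
w2 = Dw1 = ((-3)·4 + 6·15 + 1·8; 6·4 + 6·15 + 3·8; 1·4 + 3·15 + 4·8) = (86, 138, 81)
Dw2 = (651, 1587, 824)
w2·Dw2 = 86·651 + 138·1587 + 81·824 = 341736; w2·w2 = 86·86 + 138·138 + 81·81 = 33001
λ ≈ 341736/33001 = 10.3553

λ ≈ 10.3553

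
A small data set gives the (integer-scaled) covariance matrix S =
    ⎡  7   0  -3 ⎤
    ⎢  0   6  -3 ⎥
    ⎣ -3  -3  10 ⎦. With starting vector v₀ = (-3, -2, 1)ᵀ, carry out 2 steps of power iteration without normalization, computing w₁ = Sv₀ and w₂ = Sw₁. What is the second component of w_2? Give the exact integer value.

-165

w1 = Sv₀ = (7·(-3) + 0·(-2) + (-3)·1; 0·(-3) + 6·(-2) + (-3)·1; (-3)·(-3) + (-3)·(-2) + 10·1) = (-24, -15, 25)
w2 = Sw1 = (7·(-24) + 0·(-15) + (-3)·25; 0·(-24) + 6·(-15) + (-3)·25; (-3)·(-24) + (-3)·(-15) + 10·25) = (-243, -165, 367)
The requested component of w2 is -165.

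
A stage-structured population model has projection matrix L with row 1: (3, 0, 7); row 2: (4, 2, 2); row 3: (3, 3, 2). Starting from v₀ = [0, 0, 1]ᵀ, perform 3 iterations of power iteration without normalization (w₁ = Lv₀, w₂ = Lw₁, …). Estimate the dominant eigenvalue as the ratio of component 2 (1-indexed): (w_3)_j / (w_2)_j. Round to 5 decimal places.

w1 = Lv₀ = (7, 2, 2)
w2 = Lw1 = (35, 36, 31)
w3 = Lw2 = (322, 274, 275)
Ratio at component: 274 / 36 = 7.61111

λ ≈ 7.61111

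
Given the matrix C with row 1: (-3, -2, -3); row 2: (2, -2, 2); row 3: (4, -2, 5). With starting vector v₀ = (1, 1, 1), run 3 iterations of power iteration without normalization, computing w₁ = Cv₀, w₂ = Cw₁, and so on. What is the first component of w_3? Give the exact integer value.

18

w1 = Cv₀ = ((-3)·1 + (-2)·1 + (-3)·1; 2·1 + (-2)·1 + 2·1; 4·1 + (-2)·1 + 5·1) = (-8, 2, 7)
w2 = Cw1 = ((-3)·(-8) + (-2)·2 + (-3)·7; 2·(-8) + (-2)·2 + 2·7; 4·(-8) + (-2)·2 + 5·7) = (-1, -6, -1)
w3 = Cw2 = (18, 8, 3)
The requested component of w3 is 18.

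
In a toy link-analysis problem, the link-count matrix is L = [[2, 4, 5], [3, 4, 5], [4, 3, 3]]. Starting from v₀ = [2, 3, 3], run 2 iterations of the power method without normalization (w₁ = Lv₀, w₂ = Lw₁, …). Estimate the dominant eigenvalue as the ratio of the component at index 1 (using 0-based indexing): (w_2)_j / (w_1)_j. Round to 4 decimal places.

w1 = Lv₀ = (2·2 + 4·3 + 5·3; 3·2 + 4·3 + 5·3; 4·2 + 3·3 + 3·3) = (31, 33, 26)
w2 = Lw1 = (2·31 + 4·33 + 5·26; 3·31 + 4·33 + 5·26; 4·31 + 3·33 + 3·26) = (324, 355, 301)
Ratio at component: 355 / 33 = 10.7576

λ ≈ 10.7576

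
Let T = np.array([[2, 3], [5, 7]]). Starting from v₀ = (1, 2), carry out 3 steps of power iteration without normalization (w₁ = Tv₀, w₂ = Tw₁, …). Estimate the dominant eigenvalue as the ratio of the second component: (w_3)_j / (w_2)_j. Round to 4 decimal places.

w1 = Tv₀ = (2·1 + 3·2; 5·1 + 7·2) = (8, 19)
w2 = Tw1 = (2·8 + 3·19; 5·8 + 7·19) = (73, 173)
w3 = Tw2 = (665, 1576)
Ratio at component: 1576 / 173 = 9.1098

9.1098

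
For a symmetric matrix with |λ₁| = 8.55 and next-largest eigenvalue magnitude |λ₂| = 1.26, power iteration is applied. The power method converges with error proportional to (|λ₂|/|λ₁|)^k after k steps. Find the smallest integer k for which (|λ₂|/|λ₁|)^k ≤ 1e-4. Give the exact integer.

5

|λ₂/λ₁| = 1.26/8.55 = 0.14737
Need k ≥ ln(1e-4) / ln(0.14737) = -9.2103 / -1.9148 ≈ 4.810
Smallest integer k satisfying the bound: 5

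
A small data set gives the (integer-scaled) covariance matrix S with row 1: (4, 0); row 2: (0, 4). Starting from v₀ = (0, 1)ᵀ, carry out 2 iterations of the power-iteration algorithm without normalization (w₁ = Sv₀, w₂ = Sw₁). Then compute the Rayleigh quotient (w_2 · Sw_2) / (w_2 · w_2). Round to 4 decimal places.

w1 = Sv₀ = (4·0 + 0·1; 0·0 + 4·1) = (0, 4)
w2 = Sw1 = (4·0 + 0·4; 0·0 + 4·4) = (0, 16)
Sw2 = (0, 64)
w2·Sw2 = 0·0 + 16·64 = 1024; w2·w2 = 0·0 + 16·16 = 256
λ ≈ 1024/256 = 4.0000

λ ≈ 4.0000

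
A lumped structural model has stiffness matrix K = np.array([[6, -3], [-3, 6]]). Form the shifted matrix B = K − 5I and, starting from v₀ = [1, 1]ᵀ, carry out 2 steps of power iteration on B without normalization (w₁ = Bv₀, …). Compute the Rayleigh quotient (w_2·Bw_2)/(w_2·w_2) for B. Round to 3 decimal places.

B = K − 5I has rows (1, -3); (-3, 1)
w1 = Bv₀ = (-2, -2)
w2 = Bw1 = (4, 4)
Bw2 = (-8, -8)
w2·Bw2 = -64; w2·w2 = 32; μ ≈ -64/32 = -2.000

μ ≈ -2.000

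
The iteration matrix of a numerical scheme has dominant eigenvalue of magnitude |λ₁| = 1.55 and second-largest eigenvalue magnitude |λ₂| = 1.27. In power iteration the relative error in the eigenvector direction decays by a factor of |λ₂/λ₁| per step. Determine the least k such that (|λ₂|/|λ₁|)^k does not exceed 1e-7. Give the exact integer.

81

|λ₂/λ₁| = 1.27/1.55 = 0.81935
Need k ≥ ln(1e-7) / ln(0.81935) = -16.1181 / -0.1992 ≈ 80.899
Smallest integer k satisfying the bound: 81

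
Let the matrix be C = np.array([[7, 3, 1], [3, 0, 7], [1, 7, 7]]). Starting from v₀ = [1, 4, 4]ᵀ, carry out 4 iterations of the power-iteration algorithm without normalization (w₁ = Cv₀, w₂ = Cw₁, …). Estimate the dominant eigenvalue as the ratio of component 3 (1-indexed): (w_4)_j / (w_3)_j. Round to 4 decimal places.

λ ≈ 12.2186

w1 = Cv₀ = (7·1 + 3·4 + 1·4; 3·1 + 0·4 + 7·4; 1·1 + 7·4 + 7·4) = (23, 31, 57)
w2 = Cw1 = (7·23 + 3·31 + 1·57; 3·23 + 0·31 + 7·57; 1·23 + 7·31 + 7·57) = (311, 468, 639)
w3 = Cw2 = (4220, 5406, 8060)
w4 = Cw3 = (53818, 69080, 98482)
Ratio at component: 98482 / 8060 = 12.2186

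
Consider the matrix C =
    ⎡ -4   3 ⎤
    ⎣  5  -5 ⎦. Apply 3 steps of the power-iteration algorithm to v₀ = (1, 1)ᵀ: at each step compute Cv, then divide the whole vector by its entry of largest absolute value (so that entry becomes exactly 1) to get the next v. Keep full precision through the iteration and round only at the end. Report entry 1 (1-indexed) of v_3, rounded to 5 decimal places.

-0.68889

Cv0 = (-1.000000, 0.000000); divide by -1.000000 → v1 = (1.000000, 0.000000)
Cv1 = (-4.000000, 5.000000); divide by 5.000000 → v2 = (-0.800000, 1.000000)
Cv2 = (6.200000, -9.000000); divide by -9.000000 → v3 = (-0.688889, 1.000000)
Requested entry of v3: -31/45 = -0.68889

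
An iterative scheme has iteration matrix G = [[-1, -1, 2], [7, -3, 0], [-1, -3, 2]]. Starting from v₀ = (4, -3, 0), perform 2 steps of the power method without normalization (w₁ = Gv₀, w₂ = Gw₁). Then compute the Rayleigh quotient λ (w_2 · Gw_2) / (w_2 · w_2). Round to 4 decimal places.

-1.4976

w1 = Gv₀ = (-1, 37, 5)
w2 = Gw1 = (-26, -118, -100)
Gw2 = (-56, 172, 180)
w2·Gw2 = (-26)·(-56) + (-118)·172 + (-100)·180 = -36840; w2·w2 = (-26)·(-26) + (-118)·(-118) + (-100)·(-100) = 24600
λ ≈ -36840/24600 = -1.4976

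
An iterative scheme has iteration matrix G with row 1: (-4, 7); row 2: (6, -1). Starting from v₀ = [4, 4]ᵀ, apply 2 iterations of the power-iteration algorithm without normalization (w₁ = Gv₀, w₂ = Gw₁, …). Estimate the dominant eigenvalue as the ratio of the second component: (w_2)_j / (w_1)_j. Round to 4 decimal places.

λ ≈ 2.6000

w1 = Gv₀ = ((-4)·4 + 7·4; 6·4 + (-1)·4) = (12, 20)
w2 = Gw1 = ((-4)·12 + 7·20; 6·12 + (-1)·20) = (92, 52)
Ratio at component: 52 / 20 = 2.6000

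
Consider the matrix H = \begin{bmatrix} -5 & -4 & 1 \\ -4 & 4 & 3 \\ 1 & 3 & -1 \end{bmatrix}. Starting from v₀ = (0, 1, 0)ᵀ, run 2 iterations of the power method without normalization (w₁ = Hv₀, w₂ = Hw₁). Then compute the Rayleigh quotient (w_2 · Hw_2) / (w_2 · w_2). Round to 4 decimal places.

3.1100

w1 = Hv₀ = ((-5)·0 + (-4)·1 + 1·0; (-4)·0 + 4·1 + 3·0; 1·0 + 3·1 + (-1)·0) = (-4, 4, 3)
w2 = Hw1 = ((-5)·(-4) + (-4)·4 + 1·3; (-4)·(-4) + 4·4 + 3·3; 1·(-4) + 3·4 + (-1)·3) = (7, 41, 5)
Hw2 = (-194, 151, 125)
w2·Hw2 = 7·(-194) + 41·151 + 5·125 = 5458; w2·w2 = 7·7 + 41·41 + 5·5 = 1755
λ ≈ 5458/1755 = 3.1100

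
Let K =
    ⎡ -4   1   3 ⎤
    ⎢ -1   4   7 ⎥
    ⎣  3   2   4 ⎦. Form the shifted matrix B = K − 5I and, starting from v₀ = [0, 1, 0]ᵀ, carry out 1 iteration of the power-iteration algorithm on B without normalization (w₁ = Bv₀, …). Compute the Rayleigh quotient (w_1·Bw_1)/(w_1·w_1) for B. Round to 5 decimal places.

B = K − 5I has rows (-9, 1, 3); (-1, -1, 7); (3, 2, -1)
w1 = Bv₀ = (1, -1, 2)
Bw1 = (-4, 14, -1)
w1·Bw1 = -20; w1·w1 = 6; μ ≈ -20/6 = -3.33333

μ ≈ -3.33333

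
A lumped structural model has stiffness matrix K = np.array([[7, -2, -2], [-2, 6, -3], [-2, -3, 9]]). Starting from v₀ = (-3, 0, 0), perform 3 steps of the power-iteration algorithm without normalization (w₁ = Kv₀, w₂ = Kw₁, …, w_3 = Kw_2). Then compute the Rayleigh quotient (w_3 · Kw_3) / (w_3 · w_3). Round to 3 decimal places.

9.136

w1 = Kv₀ = (-21, 6, 6)
w2 = Kw1 = (-171, 60, 78)
w3 = Kw2 = (-1473, 468, 864)
Kw3 = (-12975, 3162, 9318)
w3·Kw3 = (-1473)·(-12975) + 468·3162 + 864·9318 = 28642743; w3·w3 = (-1473)·(-1473) + 468·468 + 864·864 = 3135249
λ ≈ 28642743/3135249 = 9.136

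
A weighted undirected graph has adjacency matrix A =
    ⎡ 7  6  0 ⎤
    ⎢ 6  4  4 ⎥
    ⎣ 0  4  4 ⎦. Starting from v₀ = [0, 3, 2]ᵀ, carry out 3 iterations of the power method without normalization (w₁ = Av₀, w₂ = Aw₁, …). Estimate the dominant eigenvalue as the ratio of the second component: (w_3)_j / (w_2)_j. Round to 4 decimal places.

11.8955

w1 = Av₀ = (7·0 + 6·3 + 0·2; 6·0 + 4·3 + 4·2; 0·0 + 4·3 + 4·2) = (18, 20, 20)
w2 = Aw1 = (7·18 + 6·20 + 0·20; 6·18 + 4·20 + 4·20; 0·18 + 4·20 + 4·20) = (246, 268, 160)
w3 = Aw2 = (3330, 3188, 1712)
Ratio at component: 3188 / 268 = 11.8955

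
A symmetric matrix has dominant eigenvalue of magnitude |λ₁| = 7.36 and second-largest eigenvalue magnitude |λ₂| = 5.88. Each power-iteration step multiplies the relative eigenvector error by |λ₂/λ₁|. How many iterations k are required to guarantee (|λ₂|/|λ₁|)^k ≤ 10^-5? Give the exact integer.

52

|λ₂/λ₁| = 5.88/7.36 = 0.79891
Need k ≥ ln(10^-5) / ln(0.79891) = -11.5129 / -0.2245 ≈ 51.282
Smallest integer k satisfying the bound: 52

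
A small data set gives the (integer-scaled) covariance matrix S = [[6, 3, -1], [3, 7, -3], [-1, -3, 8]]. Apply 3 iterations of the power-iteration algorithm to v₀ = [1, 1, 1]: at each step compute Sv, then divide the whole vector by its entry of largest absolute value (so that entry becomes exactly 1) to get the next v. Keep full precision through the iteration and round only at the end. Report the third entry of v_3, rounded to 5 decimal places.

Sv0 = (8.000000, 7.000000, 4.000000); divide by 8.000000 → v1 = (1.000000, 0.875000, 0.500000)
Sv1 = (8.125000, 7.625000, 0.375000); divide by 8.125000 → v2 = (1.000000, 0.938462, 0.046154)
Sv2 = (8.769231, 9.430769, -3.446154); divide by 9.430769 → v3 = (0.929853, 1.000000, -0.365416)
Requested entry of v3: -224/613 = -0.36542

-0.36542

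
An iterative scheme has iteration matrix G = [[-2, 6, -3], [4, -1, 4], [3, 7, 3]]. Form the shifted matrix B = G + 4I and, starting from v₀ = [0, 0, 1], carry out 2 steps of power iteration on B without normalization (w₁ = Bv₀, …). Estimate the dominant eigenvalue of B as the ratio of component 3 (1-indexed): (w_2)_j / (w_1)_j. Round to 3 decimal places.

9.714

B = G + 4I has rows (2, 6, -3); (4, 3, 4); (3, 7, 7)
w1 = Bv₀ = (2·0 + 6·0 + (-3)·1; 4·0 + 3·0 + 4·1; 3·0 + 7·0 + 7·1) = (-3, 4, 7)
w2 = Bw1 = (2·(-3) + 6·4 + (-3)·7; 4·(-3) + 3·4 + 4·7; 3·(-3) + 7·4 + 7·7) = (-3, 28, 68)
Ratio: 68/7 = 9.714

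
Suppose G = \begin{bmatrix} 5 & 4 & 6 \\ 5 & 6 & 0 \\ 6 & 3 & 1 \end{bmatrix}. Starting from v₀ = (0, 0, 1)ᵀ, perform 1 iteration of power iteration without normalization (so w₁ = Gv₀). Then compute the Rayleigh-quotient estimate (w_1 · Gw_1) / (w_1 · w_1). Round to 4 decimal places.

w1 = Gv₀ = (5·0 + 4·0 + 6·1; 5·0 + 6·0 + 0·1; 6·0 + 3·0 + 1·1) = (6, 0, 1)
Gw1 = (36, 30, 37)
w1·Gw1 = 6·36 + 0·30 + 1·37 = 253; w1·w1 = 6·6 + 0·0 + 1·1 = 37
λ ≈ 253/37 = 6.8378

λ ≈ 6.8378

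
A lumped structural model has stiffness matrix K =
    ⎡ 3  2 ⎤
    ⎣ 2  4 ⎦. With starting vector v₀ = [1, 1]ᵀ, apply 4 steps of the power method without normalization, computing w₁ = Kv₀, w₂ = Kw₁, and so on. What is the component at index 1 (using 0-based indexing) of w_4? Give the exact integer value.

w1 = Kv₀ = (3·1 + 2·1; 2·1 + 4·1) = (5, 6)
w2 = Kw1 = (3·5 + 2·6; 2·5 + 4·6) = (27, 34)
w3 = Kw2 = (149, 190)
w4 = Kw3 = (827, 1058)
The requested component of w4 is 1058.

1058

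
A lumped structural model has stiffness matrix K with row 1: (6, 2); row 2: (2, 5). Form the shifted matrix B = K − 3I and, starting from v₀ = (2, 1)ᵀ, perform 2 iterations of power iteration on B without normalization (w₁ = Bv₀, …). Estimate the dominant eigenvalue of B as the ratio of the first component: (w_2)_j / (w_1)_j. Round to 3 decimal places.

B = K − 3I has rows (3, 2); (2, 2)
w1 = Bv₀ = (8, 6)
w2 = Bw1 = (36, 28)
Ratio: 36/8 = 4.500

μ ≈ 4.500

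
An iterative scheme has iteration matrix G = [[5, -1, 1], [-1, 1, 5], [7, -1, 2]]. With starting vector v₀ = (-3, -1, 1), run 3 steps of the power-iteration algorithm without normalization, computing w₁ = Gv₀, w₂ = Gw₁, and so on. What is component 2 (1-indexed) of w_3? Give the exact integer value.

-650

w1 = Gv₀ = (-13, 7, -18)
w2 = Gw1 = (-90, -70, -134)
w3 = Gw2 = (-514, -650, -828)
The requested component of w3 is -650.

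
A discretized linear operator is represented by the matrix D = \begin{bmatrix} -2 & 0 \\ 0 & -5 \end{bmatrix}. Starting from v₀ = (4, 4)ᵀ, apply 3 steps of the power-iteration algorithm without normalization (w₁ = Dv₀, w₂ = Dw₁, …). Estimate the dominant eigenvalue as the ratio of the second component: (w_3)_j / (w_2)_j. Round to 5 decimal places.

λ ≈ -5.00000

w1 = Dv₀ = (-8, -20)
w2 = Dw1 = (16, 100)
w3 = Dw2 = (-32, -500)
Ratio at component: -500 / 100 = -5.00000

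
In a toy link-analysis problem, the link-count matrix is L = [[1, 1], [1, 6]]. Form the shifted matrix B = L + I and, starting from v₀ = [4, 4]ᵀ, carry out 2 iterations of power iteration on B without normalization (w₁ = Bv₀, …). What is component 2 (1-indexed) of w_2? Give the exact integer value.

236

B = L + I has rows (2, 1); (1, 7)
w1 = Bv₀ = (2·4 + 1·4; 1·4 + 7·4) = (12, 32)
w2 = Bw1 = (2·12 + 1·32; 1·12 + 7·32) = (56, 236)
Requested component of w2: 236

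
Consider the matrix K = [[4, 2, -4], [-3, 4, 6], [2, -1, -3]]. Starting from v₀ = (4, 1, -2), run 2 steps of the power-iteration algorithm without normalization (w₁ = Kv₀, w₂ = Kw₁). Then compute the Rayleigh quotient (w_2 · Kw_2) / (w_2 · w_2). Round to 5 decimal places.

w1 = Kv₀ = (4·4 + 2·1 + (-4)·(-2); (-3)·4 + 4·1 + 6·(-2); 2·4 + (-1)·1 + (-3)·(-2)) = (26, -20, 13)
w2 = Kw1 = (4·26 + 2·(-20) + (-4)·13; (-3)·26 + 4·(-20) + 6·13; 2·26 + (-1)·(-20) + (-3)·13) = (12, -80, 33)
Kw2 = (-244, -158, 5)
w2·Kw2 = 12·(-244) + (-80)·(-158) + 33·5 = 9877; w2·w2 = 12·12 + (-80)·(-80) + 33·33 = 7633
λ ≈ 9877/7633 = 1.29399

λ ≈ 1.29399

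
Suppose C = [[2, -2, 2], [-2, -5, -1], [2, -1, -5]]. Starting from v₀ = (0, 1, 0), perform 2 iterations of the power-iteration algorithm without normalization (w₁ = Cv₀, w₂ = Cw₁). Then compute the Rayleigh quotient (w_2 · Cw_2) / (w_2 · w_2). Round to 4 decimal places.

w1 = Cv₀ = (2·0 + (-2)·1 + 2·0; (-2)·0 + (-5)·1 + (-1)·0; 2·0 + (-1)·1 + (-5)·0) = (-2, -5, -1)
w2 = Cw1 = (2·(-2) + (-2)·(-5) + 2·(-1); (-2)·(-2) + (-5)·(-5) + (-1)·(-1); 2·(-2) + (-1)·(-5) + (-5)·(-1)) = (4, 30, 6)
Cw2 = (-40, -164, -52)
w2·Cw2 = 4·(-40) + 30·(-164) + 6·(-52) = -5392; w2·w2 = 4·4 + 30·30 + 6·6 = 952
λ ≈ -5392/952 = -5.6639

λ ≈ -5.6639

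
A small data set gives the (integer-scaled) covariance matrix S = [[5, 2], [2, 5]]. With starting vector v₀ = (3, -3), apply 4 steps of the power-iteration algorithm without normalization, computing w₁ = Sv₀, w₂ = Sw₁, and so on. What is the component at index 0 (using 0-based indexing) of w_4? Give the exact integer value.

243

w1 = Sv₀ = (5·3 + 2·(-3); 2·3 + 5·(-3)) = (9, -9)
w2 = Sw1 = (5·9 + 2·(-9); 2·9 + 5·(-9)) = (27, -27)
w3 = Sw2 = (81, -81)
w4 = Sw3 = (243, -243)
The requested component of w4 is 243.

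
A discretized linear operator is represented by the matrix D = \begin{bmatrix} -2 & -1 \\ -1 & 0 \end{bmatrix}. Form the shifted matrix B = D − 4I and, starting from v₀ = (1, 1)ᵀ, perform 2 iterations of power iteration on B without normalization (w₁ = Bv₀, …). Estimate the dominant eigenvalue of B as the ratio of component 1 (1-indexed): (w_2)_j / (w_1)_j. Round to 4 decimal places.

μ ≈ -6.7143

B = D − 4I has rows (-6, -1); (-1, -4)
w1 = Bv₀ = ((-6)·1 + (-1)·1; (-1)·1 + (-4)·1) = (-7, -5)
w2 = Bw1 = ((-6)·(-7) + (-1)·(-5); (-1)·(-7) + (-4)·(-5)) = (47, 27)
Ratio: 47/-7 = -6.7143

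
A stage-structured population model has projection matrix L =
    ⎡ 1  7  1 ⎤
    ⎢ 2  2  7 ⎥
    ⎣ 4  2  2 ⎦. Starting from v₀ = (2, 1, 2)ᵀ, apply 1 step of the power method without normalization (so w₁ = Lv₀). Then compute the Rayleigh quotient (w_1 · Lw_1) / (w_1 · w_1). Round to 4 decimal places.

w1 = Lv₀ = (1·2 + 7·1 + 1·2; 2·2 + 2·1 + 7·2; 4·2 + 2·1 + 2·2) = (11, 20, 14)
Lw1 = (165, 160, 112)
w1·Lw1 = 11·165 + 20·160 + 14·112 = 6583; w1·w1 = 11·11 + 20·20 + 14·14 = 717
λ ≈ 6583/717 = 9.1813

λ ≈ 9.1813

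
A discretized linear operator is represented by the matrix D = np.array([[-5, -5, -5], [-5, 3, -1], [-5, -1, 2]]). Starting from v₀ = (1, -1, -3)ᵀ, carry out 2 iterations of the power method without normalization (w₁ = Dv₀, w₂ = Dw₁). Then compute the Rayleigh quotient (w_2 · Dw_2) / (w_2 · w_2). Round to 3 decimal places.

w1 = Dv₀ = (15, -5, -10)
w2 = Dw1 = (0, -80, -90)
Dw2 = (850, -150, -100)
w2·Dw2 = 0·850 + (-80)·(-150) + (-90)·(-100) = 21000; w2·w2 = 0·0 + (-80)·(-80) + (-90)·(-90) = 14500
λ ≈ 21000/14500 = 1.448

1.448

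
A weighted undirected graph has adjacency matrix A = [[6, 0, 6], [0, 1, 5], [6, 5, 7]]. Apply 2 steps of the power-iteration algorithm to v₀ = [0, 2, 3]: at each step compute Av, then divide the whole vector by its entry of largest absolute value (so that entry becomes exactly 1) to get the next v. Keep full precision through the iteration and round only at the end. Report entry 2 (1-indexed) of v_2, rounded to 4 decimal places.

Av0 = (18.00000, 17.00000, 31.00000); divide by 31.00000 → v1 = (0.58065, 0.54839, 1.00000)
Av1 = (9.48387, 5.54839, 13.22581); divide by 13.22581 → v2 = (0.71707, 0.41951, 1.00000)
Requested entry of v2: 172/410 = 0.4195

0.4195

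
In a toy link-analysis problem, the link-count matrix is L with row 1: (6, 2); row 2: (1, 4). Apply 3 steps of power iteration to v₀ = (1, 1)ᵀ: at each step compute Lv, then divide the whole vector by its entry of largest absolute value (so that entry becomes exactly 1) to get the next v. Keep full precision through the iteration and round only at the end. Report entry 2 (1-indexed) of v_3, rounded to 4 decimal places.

0.4208

Lv0 = (8.00000, 5.00000); divide by 8.00000 → v1 = (1.00000, 0.62500)
Lv1 = (7.25000, 3.50000); divide by 7.25000 → v2 = (1.00000, 0.48276)
Lv2 = (6.96552, 2.93103); divide by 6.96552 → v3 = (1.00000, 0.42079)
Requested entry of v3: 170/404 = 0.4208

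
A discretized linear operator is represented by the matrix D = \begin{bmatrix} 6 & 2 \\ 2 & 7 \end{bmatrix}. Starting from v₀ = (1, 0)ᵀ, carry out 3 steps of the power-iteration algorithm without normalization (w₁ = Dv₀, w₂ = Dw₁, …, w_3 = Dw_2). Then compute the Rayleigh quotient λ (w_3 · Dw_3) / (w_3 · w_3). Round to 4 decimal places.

w1 = Dv₀ = (6·1 + 2·0; 2·1 + 7·0) = (6, 2)
w2 = Dw1 = (6·6 + 2·2; 2·6 + 7·2) = (40, 26)
w3 = Dw2 = (292, 262)
Dw3 = (2276, 2418)
w3·Dw3 = 292·2276 + 262·2418 = 1298108; w3·w3 = 292·292 + 262·262 = 153908
λ ≈ 1298108/153908 = 8.4343

8.4343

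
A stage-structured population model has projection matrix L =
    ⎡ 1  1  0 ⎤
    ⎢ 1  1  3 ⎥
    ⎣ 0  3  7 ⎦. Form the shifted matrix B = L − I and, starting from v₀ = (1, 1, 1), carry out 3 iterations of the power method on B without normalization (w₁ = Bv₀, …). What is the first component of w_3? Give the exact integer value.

B = L − I has rows (0, 1, 0); (1, 0, 3); (0, 3, 6)
w1 = Bv₀ = (0·1 + 1·1 + 0·1; 1·1 + 0·1 + 3·1; 0·1 + 3·1 + 6·1) = (1, 4, 9)
w2 = Bw1 = (0·1 + 1·4 + 0·9; 1·1 + 0·4 + 3·9; 0·1 + 3·4 + 6·9) = (4, 28, 66)
w3 = Bw2 = (28, 202, 480)
Requested component of w3: 28

28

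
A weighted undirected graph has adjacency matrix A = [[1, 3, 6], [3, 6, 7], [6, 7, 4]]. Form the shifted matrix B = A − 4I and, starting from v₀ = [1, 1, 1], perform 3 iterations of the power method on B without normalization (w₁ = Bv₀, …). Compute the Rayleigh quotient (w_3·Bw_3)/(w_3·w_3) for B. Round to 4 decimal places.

B = A − 4I has rows (-3, 3, 6); (3, 2, 7); (6, 7, 0)
w1 = Bv₀ = (6, 12, 13)
w2 = Bw1 = (96, 133, 120)
w3 = Bw2 = (831, 1394, 1507)
Bw3 = (10731, 15830, 14744)
w3·Bw3 = 53203689; w3·w3 = 4904846; μ ≈ 53203689/4904846 = 10.8472

10.8472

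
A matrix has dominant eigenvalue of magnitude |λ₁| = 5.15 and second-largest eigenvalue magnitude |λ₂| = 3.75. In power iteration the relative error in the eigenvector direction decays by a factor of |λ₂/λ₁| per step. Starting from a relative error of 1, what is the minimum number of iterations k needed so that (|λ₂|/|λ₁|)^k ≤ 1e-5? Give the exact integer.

37

|λ₂/λ₁| = 3.75/5.15 = 0.72816
Need k ≥ ln(1e-5) / ln(0.72816) = -11.5129 / -0.3172 ≈ 36.291
Smallest integer k satisfying the bound: 37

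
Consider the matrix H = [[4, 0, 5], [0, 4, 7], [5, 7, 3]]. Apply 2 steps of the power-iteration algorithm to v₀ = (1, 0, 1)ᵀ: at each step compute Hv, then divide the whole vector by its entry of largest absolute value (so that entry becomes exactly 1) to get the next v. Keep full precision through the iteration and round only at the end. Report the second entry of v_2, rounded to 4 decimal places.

0.7119

Hv0 = (9.00000, 7.00000, 8.00000); divide by 9.00000 → v1 = (1.00000, 0.77778, 0.88889)
Hv1 = (8.44444, 9.33333, 13.11111); divide by 13.11111 → v2 = (0.64407, 0.71186, 1.00000)
Requested entry of v2: 84/118 = 0.7119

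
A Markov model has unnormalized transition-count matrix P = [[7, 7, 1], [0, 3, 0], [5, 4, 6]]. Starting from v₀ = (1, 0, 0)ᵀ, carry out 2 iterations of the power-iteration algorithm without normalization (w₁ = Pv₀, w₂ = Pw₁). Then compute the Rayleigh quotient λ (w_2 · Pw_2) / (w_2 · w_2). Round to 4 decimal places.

w1 = Pv₀ = (7·1 + 7·0 + 1·0; 0·1 + 3·0 + 0·0; 5·1 + 4·0 + 6·0) = (7, 0, 5)
w2 = Pw1 = (7·7 + 7·0 + 1·5; 0·7 + 3·0 + 0·5; 5·7 + 4·0 + 6·5) = (54, 0, 65)
Pw2 = (443, 0, 660)
w2·Pw2 = 54·443 + 0·0 + 65·660 = 66822; w2·w2 = 54·54 + 0·0 + 65·65 = 7141
λ ≈ 66822/7141 = 9.3575

λ ≈ 9.3575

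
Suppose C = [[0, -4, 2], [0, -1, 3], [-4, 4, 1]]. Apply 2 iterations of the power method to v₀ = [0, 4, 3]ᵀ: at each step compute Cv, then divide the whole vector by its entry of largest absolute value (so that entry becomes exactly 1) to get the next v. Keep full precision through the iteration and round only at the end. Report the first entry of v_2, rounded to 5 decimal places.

Cv0 = (-10.000000, 5.000000, 19.000000); divide by 19.000000 → v1 = (-0.526316, 0.263158, 1.000000)
Cv1 = (0.947368, 2.736842, 4.157895); divide by 4.157895 → v2 = (0.227848, 0.658228, 1.000000)
Requested entry of v2: 18/79 = 0.22785

0.22785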